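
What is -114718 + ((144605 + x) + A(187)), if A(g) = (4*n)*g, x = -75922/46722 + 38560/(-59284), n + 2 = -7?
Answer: 8016246117034/346233381 ≈ 23153.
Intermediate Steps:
n = -9 (n = -2 - 7 = -9)
x = -787820021/346233381 (x = -75922*1/46722 + 38560*(-1/59284) = -37961/23361 - 9640/14821 = -787820021/346233381 ≈ -2.2754)
A(g) = -36*g (A(g) = (4*(-9))*g = -36*g)
-114718 + ((144605 + x) + A(187)) = -114718 + ((144605 - 787820021/346233381) - 36*187) = -114718 + (50066290239484/346233381 - 6732) = -114718 + 47735447118592/346233381 = 8016246117034/346233381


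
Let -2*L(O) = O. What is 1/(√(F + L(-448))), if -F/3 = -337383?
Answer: √1012373/1012373 ≈ 0.00099387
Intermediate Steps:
F = 1012149 (F = -3*(-337383) = 1012149)
L(O) = -O/2
1/(√(F + L(-448))) = 1/(√(1012149 - ½*(-448))) = 1/(√(1012149 + 224)) = 1/(√1012373) = √1012373/1012373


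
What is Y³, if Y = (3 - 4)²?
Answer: 1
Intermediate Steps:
Y = 1 (Y = (-1)² = 1)
Y³ = 1³ = 1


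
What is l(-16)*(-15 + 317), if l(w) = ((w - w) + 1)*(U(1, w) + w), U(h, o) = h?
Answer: -4530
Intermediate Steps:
l(w) = 1 + w (l(w) = ((w - w) + 1)*(1 + w) = (0 + 1)*(1 + w) = 1*(1 + w) = 1 + w)
l(-16)*(-15 + 317) = (1 - 16)*(-15 + 317) = -15*302 = -4530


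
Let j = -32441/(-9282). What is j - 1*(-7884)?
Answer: 73211729/9282 ≈ 7887.5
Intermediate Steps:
j = 32441/9282 (j = -32441*(-1/9282) = 32441/9282 ≈ 3.4950)
j - 1*(-7884) = 32441/9282 - 1*(-7884) = 32441/9282 + 7884 = 73211729/9282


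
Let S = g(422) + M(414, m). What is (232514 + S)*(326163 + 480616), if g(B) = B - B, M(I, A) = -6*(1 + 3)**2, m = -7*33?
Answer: 187509961622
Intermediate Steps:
m = -231
M(I, A) = -96 (M(I, A) = -6*4**2 = -6*16 = -96)
g(B) = 0
S = -96 (S = 0 - 96 = -96)
(232514 + S)*(326163 + 480616) = (232514 - 96)*(326163 + 480616) = 232418*806779 = 187509961622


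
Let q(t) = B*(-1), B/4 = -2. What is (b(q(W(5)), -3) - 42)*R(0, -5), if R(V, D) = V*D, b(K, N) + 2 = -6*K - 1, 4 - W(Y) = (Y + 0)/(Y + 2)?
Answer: 0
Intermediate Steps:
B = -8 (B = 4*(-2) = -8)
W(Y) = 4 - Y/(2 + Y) (W(Y) = 4 - (Y + 0)/(Y + 2) = 4 - Y/(2 + Y))
q(t) = 8 (q(t) = -8*(-1) = 8)
b(K, N) = -3 - 6*K (b(K, N) = -2 + (-6*K - 1) = -2 + (-1 - 6*K) = -3 - 6*K)
R(V, D) = D*V
(b(q(W(5)), -3) - 42)*R(0, -5) = ((-3 - 6*8) - 42)*(-5*0) = ((-3 - 48) - 42)*0 = (-51 - 42)*0 = -93*0 = 0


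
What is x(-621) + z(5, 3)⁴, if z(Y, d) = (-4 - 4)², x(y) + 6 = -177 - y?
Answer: 16777654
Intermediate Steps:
x(y) = -183 - y (x(y) = -6 + (-177 - y) = -183 - y)
z(Y, d) = 64 (z(Y, d) = (-8)² = 64)
x(-621) + z(5, 3)⁴ = (-183 - 1*(-621)) + 64⁴ = (-183 + 621) + 16777216 = 438 + 16777216 = 16777654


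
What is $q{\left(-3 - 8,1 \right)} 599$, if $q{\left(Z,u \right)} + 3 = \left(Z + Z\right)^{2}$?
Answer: $288119$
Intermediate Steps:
$q{\left(Z,u \right)} = -3 + 4 Z^{2}$ ($q{\left(Z,u \right)} = -3 + \left(Z + Z\right)^{2} = -3 + \left(2 Z\right)^{2} = -3 + 4 Z^{2}$)
$q{\left(-3 - 8,1 \right)} 599 = \left(-3 + 4 \left(-3 - 8\right)^{2}\right) 599 = \left(-3 + 4 \left(-11\right)^{2}\right) 599 = \left(-3 + 4 \cdot 121\right) 599 = \left(-3 + 484\right) 599 = 481 \cdot 599 = 288119$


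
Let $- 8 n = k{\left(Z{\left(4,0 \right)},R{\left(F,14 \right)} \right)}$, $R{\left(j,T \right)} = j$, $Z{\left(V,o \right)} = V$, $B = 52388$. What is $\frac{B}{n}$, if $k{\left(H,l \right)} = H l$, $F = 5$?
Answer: $- \frac{104776}{5} \approx -20955.0$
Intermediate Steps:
$n = - \frac{5}{2}$ ($n = - \frac{4 \cdot 5}{8} = \left(- \frac{1}{8}\right) 20 = - \frac{5}{2} \approx -2.5$)
$\frac{B}{n} = \frac{52388}{- \frac{5}{2}} = 52388 \left(- \frac{2}{5}\right) = - \frac{104776}{5}$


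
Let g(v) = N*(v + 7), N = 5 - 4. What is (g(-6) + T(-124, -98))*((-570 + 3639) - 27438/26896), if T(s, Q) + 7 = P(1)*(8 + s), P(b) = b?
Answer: -2516749773/6724 ≈ -3.7429e+5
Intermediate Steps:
N = 1
T(s, Q) = 1 + s (T(s, Q) = -7 + 1*(8 + s) = -7 + (8 + s) = 1 + s)
g(v) = 7 + v (g(v) = 1*(v + 7) = 1*(7 + v) = 7 + v)
(g(-6) + T(-124, -98))*((-570 + 3639) - 27438/26896) = ((7 - 6) + (1 - 124))*((-570 + 3639) - 27438/26896) = (1 - 123)*(3069 - 27438*1/26896) = -122*(3069 - 13719/13448) = -122*41258193/13448 = -2516749773/6724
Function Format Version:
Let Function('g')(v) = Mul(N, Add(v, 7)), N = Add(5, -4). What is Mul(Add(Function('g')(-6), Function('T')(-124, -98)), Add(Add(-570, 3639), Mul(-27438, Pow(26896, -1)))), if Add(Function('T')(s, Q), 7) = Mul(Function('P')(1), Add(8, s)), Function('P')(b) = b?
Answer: Rational(-2516749773, 6724) ≈ -3.7429e+5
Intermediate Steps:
N = 1
Function('T')(s, Q) = Add(1, s) (Function('T')(s, Q) = Add(-7, Mul(1, Add(8, s))) = Add(-7, Add(8, s)) = Add(1, s))
Function('g')(v) = Add(7, v) (Function('g')(v) = Mul(1, Add(v, 7)) = Mul(1, Add(7, v)) = Add(7, v))
Mul(Add(Function('g')(-6), Function('T')(-124, -98)), Add(Add(-570, 3639), Mul(-27438, Pow(26896, -1)))) = Mul(Add(Add(7, -6), Add(1, -124)), Add(Add(-570, 3639), Mul(-27438, Pow(26896, -1)))) = Mul(Add(1, -123), Add(3069, Mul(-27438, Rational(1, 26896)))) = Mul(-122, Add(3069, Rational(-13719, 13448))) = Mul(-122, Rational(41258193, 13448)) = Rational(-2516749773, 6724)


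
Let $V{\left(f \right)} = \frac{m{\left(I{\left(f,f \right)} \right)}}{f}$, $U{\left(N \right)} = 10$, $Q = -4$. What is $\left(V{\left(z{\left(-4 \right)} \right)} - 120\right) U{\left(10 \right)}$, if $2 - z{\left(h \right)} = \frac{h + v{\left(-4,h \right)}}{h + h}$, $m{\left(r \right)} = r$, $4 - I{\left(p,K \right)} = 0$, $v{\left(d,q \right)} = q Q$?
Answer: $- \frac{8320}{7} \approx -1188.6$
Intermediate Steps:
$v{\left(d,q \right)} = - 4 q$ ($v{\left(d,q \right)} = q \left(-4\right) = - 4 q$)
$I{\left(p,K \right)} = 4$ ($I{\left(p,K \right)} = 4 - 0 = 4 + 0 = 4$)
$z{\left(h \right)} = \frac{7}{2}$ ($z{\left(h \right)} = 2 - \frac{h - 4 h}{h + h} = 2 - \frac{\left(-3\right) h}{2 h} = 2 - - 3 h \frac{1}{2 h} = 2 - - \frac{3}{2} = 2 + \frac{3}{2} = \frac{7}{2}$)
$V{\left(f \right)} = \frac{4}{f}$
$\left(V{\left(z{\left(-4 \right)} \right)} - 120\right) U{\left(10 \right)} = \left(\frac{4}{\frac{7}{2}} - 120\right) 10 = \left(4 \cdot \frac{2}{7} - 120\right) 10 = \left(\frac{8}{7} - 120\right) 10 = \left(- \frac{832}{7}\right) 10 = - \frac{8320}{7}$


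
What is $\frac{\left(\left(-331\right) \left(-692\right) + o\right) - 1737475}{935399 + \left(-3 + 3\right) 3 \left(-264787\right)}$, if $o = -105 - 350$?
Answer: $- \frac{1508878}{935399} \approx -1.6131$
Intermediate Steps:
$o = -455$ ($o = -105 - 350 = -455$)
$\frac{\left(\left(-331\right) \left(-692\right) + o\right) - 1737475}{935399 + \left(-3 + 3\right) 3 \left(-264787\right)} = \frac{\left(\left(-331\right) \left(-692\right) - 455\right) - 1737475}{935399 + \left(-3 + 3\right) 3 \left(-264787\right)} = \frac{\left(229052 - 455\right) - 1737475}{935399 + 0 \cdot 3 \left(-264787\right)} = \frac{228597 - 1737475}{935399 + 0 \left(-264787\right)} = - \frac{1508878}{935399 + 0} = - \frac{1508878}{935399}$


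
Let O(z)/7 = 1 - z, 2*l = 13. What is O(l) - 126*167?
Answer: -42161/2 ≈ -21081.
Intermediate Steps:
l = 13/2 (l = (½)*13 = 13/2 ≈ 6.5000)
O(z) = 7 - 7*z (O(z) = 7*(1 - z) = 7 - 7*z)
O(l) - 126*167 = (7 - 7*13/2) - 126*167 = (7 - 91/2) - 21042 = -77/2 - 21042 = -42161/2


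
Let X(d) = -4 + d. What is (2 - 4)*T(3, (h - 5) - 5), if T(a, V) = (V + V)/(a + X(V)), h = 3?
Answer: -7/2 ≈ -3.5000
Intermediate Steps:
T(a, V) = 2*V/(-4 + V + a) (T(a, V) = (V + V)/(a + (-4 + V)) = (2*V)/(-4 + V + a) = 2*V/(-4 + V + a))
(2 - 4)*T(3, (h - 5) - 5) = (2 - 4)*(2*((3 - 5) - 5)/(-4 + ((3 - 5) - 5) + 3)) = -4*(-2 - 5)/(-4 + (-2 - 5) + 3) = -4*(-7)/(-4 - 7 + 3) = -4*(-7)/(-8) = -4*(-7)*(-1)/8 = -2*7/4 = -7/2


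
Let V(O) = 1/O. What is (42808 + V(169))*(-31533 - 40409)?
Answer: -40036016302/13 ≈ -3.0797e+9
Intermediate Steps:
(42808 + V(169))*(-31533 - 40409) = (42808 + 1/169)*(-31533 - 40409) = (42808 + 1/169)*(-71942) = (7234553/169)*(-71942) = -40036016302/13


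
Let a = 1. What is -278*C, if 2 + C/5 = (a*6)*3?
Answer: -22240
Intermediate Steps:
C = 80 (C = -10 + 5*((1*6)*3) = -10 + 5*(6*3) = -10 + 5*18 = -10 + 90 = 80)
-278*C = -278*80 = -22240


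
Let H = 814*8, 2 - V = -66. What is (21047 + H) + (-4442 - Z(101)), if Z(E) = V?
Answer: 23049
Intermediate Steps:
V = 68 (V = 2 - 1*(-66) = 2 + 66 = 68)
Z(E) = 68
H = 6512
(21047 + H) + (-4442 - Z(101)) = (21047 + 6512) + (-4442 - 1*68) = 27559 + (-4442 - 68) = 27559 - 4510 = 23049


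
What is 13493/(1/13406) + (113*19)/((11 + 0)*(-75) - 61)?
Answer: 160266019841/886 ≈ 1.8089e+8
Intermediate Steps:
13493/(1/13406) + (113*19)/((11 + 0)*(-75) - 61) = 13493/(1/13406) + 2147/(11*(-75) - 61) = 13493*13406 + 2147/(-825 - 61) = 180887158 + 2147/(-886) = 180887158 + 2147*(-1/886) = 180887158 - 2147/886 = 160266019841/886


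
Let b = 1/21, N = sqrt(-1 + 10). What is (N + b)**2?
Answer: 4096/441 ≈ 9.2880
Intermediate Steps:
N = 3 (N = sqrt(9) = 3)
b = 1/21 ≈ 0.047619
(N + b)**2 = (3 + 1/21)**2 = (64/21)**2 = 4096/441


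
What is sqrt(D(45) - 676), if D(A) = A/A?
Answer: 15*I*sqrt(3) ≈ 25.981*I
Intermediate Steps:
D(A) = 1
sqrt(D(45) - 676) = sqrt(1 - 676) = sqrt(-675) = 15*I*sqrt(3)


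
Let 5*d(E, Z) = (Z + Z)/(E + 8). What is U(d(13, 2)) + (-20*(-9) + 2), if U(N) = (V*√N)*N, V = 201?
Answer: 182 + 536*√105/3675 ≈ 183.49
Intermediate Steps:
d(E, Z) = 2*Z/(5*(8 + E)) (d(E, Z) = ((Z + Z)/(E + 8))/5 = ((2*Z)/(8 + E))/5 = (2*Z/(8 + E))/5 = 2*Z/(5*(8 + E)))
U(N) = 201*N^(3/2) (U(N) = (201*√N)*N = 201*N^(3/2))
U(d(13, 2)) + (-20*(-9) + 2) = 201*((⅖)*2/(8 + 13))^(3/2) + (-20*(-9) + 2) = 201*((⅖)*2/21)^(3/2) + (180 + 2) = 201*((⅖)*2*(1/21))^(3/2) + 182 = 201*(4/105)^(3/2) + 182 = 201*(8*√105/11025) + 182 = 536*√105/3675 + 182 = 182 + 536*√105/3675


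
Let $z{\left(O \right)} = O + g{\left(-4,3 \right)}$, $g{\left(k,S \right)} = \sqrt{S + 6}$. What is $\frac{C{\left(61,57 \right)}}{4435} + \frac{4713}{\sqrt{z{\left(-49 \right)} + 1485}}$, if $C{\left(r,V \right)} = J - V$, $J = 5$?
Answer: $- \frac{52}{4435} + \frac{4713 \sqrt{1439}}{1439} \approx 124.23$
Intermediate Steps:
$g{\left(k,S \right)} = \sqrt{6 + S}$
$C{\left(r,V \right)} = 5 - V$
$z{\left(O \right)} = 3 + O$ ($z{\left(O \right)} = O + \sqrt{6 + 3} = O + \sqrt{9} = O + 3 = 3 + O$)
$\frac{C{\left(61,57 \right)}}{4435} + \frac{4713}{\sqrt{z{\left(-49 \right)} + 1485}} = \frac{5 - 57}{4435} + \frac{4713}{\sqrt{\left(3 - 49\right) + 1485}} = \left(5 - 57\right) \frac{1}{4435} + \frac{4713}{\sqrt{-46 + 1485}} = \left(-52\right) \frac{1}{4435} + \frac{4713}{\sqrt{1439}} = - \frac{52}{4435} + 4713 \frac{\sqrt{1439}}{1439} = - \frac{52}{4435} + \frac{4713 \sqrt{1439}}{1439}$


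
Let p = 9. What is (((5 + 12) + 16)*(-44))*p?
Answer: -13068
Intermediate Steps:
(((5 + 12) + 16)*(-44))*p = (((5 + 12) + 16)*(-44))*9 = ((17 + 16)*(-44))*9 = (33*(-44))*9 = -1452*9 = -13068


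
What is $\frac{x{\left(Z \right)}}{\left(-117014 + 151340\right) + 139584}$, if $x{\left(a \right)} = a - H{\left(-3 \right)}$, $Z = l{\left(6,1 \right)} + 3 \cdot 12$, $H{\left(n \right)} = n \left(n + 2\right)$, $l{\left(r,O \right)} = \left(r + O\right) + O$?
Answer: $\frac{41}{173910} \approx 0.00023575$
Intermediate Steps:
$l{\left(r,O \right)} = r + 2 O$ ($l{\left(r,O \right)} = \left(O + r\right) + O = r + 2 O$)
$H{\left(n \right)} = n \left(2 + n\right)$
$Z = 44$ ($Z = \left(6 + 2 \cdot 1\right) + 3 \cdot 12 = \left(6 + 2\right) + 36 = 8 + 36 = 44$)
$x{\left(a \right)} = -3 + a$ ($x{\left(a \right)} = a - - 3 \left(2 - 3\right) = a - \left(-3\right) \left(-1\right) = a - 3 = -3 + a$)
$\frac{x{\left(Z \right)}}{\left(-117014 + 151340\right) + 139584} = \frac{-3 + 44}{\left(-117014 + 151340\right) + 139584} = \frac{41}{34326 + 139584} = \frac{41}{173910}$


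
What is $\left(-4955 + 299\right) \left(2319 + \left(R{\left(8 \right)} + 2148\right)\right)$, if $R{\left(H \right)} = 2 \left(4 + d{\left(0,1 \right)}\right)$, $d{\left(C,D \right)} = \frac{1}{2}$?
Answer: $-20840256$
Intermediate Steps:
$d{\left(C,D \right)} = \frac{1}{2}$
$R{\left(H \right)} = 9$ ($R{\left(H \right)} = 2 \left(4 + \frac{1}{2}\right) = 2 \cdot \frac{9}{2} = 9$)
$\left(-4955 + 299\right) \left(2319 + \left(R{\left(8 \right)} + 2148\right)\right) = \left(-4955 + 299\right) \left(2319 + \left(9 + 2148\right)\right) = - 4656 \left(2319 + 2157\right) = \left(-4656\right) 4476 = -20840256$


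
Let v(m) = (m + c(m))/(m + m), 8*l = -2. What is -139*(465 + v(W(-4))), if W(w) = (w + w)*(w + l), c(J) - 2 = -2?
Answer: -129409/2 ≈ -64705.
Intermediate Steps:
l = -¼ (l = (⅛)*(-2) = -¼ ≈ -0.25000)
c(J) = 0 (c(J) = 2 - 2 = 0)
W(w) = 2*w*(-¼ + w) (W(w) = (w + w)*(w - ¼) = (2*w)*(-¼ + w) = 2*w*(-¼ + w))
v(m) = ½ (v(m) = (m + 0)/(m + m) = m/((2*m)) = m*(1/(2*m)) = ½)
-139*(465 + v(W(-4))) = -139*(465 + ½) = -139*931/2 = -129409/2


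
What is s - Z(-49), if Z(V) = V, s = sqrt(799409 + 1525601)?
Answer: 49 + sqrt(2325010) ≈ 1573.8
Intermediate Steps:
s = sqrt(2325010) ≈ 1524.8
s - Z(-49) = sqrt(2325010) - 1*(-49) = sqrt(2325010) + 49 = 49 + sqrt(2325010)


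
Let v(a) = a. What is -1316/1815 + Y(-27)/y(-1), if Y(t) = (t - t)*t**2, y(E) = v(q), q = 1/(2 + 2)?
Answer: -1316/1815 ≈ -0.72507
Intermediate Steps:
q = 1/4 ≈ 0.25000
y(E) = 1/4
Y(t) = 0 (Y(t) = 0*t**2 = 0)
-1316/1815 + Y(-27)/y(-1) = -1316/1815 + 0/(1/4) = -1316*1/1815 + 0*4 = -1316/1815 + 0 = -1316/1815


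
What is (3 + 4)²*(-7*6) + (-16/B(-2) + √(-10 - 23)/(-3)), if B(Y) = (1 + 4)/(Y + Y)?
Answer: -10226/5 - I*√33/3 ≈ -2045.2 - 1.9149*I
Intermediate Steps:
B(Y) = 5/(2*Y) (B(Y) = 5/((2*Y)) = 5*(1/(2*Y)) = 5/(2*Y))
(3 + 4)²*(-7*6) + (-16/B(-2) + √(-10 - 23)/(-3)) = (3 + 4)²*(-7*6) + (-16/((5/2)/(-2)) + √(-10 - 23)/(-3)) = 7²*(-42) + (-16/((5/2)*(-½)) + √(-33)*(-⅓)) = 49*(-42) + (-16/(-5/4) + (I*√33)*(-⅓)) = -2058 + (-16*(-⅘) - I*√33/3) = -2058 + (64/5 - I*√33/3) = -10226/5 - I*√33/3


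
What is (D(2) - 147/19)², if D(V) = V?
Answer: 11881/361 ≈ 32.911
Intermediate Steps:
(D(2) - 147/19)² = (2 - 147/19)² = (-109/19)² = 11881/361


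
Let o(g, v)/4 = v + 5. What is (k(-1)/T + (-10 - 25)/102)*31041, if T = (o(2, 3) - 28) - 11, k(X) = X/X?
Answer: -3590409/238 ≈ -15086.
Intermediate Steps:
k(X) = 1
o(g, v) = 20 + 4*v (o(g, v) = 4*(v + 5) = 4*(5 + v) = 20 + 4*v)
T = -7 (T = ((20 + 4*3) - 28) - 11 = ((20 + 12) - 28) - 11 = (32 - 28) - 11 = 4 - 11 = -7)
(k(-1)/T + (-10 - 25)/102)*31041 = (1/(-7) + (-10 - 25)/102)*31041 = (1*(-⅐) - 35*1/102)*31041 = (-⅐ - 35/102)*31041 = -347/714*31041 = -3590409/238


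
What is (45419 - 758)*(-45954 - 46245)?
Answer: -4117699539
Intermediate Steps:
(45419 - 758)*(-45954 - 46245) = 44661*(-92199) = -4117699539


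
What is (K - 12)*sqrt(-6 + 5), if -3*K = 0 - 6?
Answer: -10*I ≈ -10.0*I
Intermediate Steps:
K = 2 (K = -(0 - 6)/3 = -1/3*(-6) = 2)
(K - 12)*sqrt(-6 + 5) = (2 - 12)*sqrt(-6 + 5) = -10*I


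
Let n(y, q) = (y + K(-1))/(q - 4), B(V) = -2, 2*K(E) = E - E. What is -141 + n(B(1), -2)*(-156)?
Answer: -193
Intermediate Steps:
K(E) = 0 (K(E) = (E - E)/2 = (½)*0 = 0)
n(y, q) = y/(-4 + q) (n(y, q) = (y + 0)/(q - 4) = y/(-4 + q))
-141 + n(B(1), -2)*(-156) = -141 - 2/(-4 - 2)*(-156) = -141 - 2/(-6)*(-156) = -141 - 2*(-⅙)*(-156) = -141 + (⅓)*(-156) = -141 - 52 = -193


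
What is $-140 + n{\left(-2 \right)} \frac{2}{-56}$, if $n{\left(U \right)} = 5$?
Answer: $- \frac{3925}{28} \approx -140.18$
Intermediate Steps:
$-140 + n{\left(-2 \right)} \frac{2}{-56} = -140 + 5 \frac{2}{-56} = -140 + 5 \cdot 2 \left(- \frac{1}{56}\right) = -140 + 5 \left(- \frac{1}{28}\right) = -140 - \frac{5}{28} = - \frac{3925}{28}$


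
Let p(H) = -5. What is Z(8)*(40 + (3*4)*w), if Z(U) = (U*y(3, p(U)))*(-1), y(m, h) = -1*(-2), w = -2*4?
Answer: 896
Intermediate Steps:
w = -8
y(m, h) = 2
Z(U) = -2*U (Z(U) = (U*2)*(-1) = (2*U)*(-1) = -2*U)
Z(8)*(40 + (3*4)*w) = (-2*8)*(40 + (3*4)*(-8)) = -16*(40 + 12*(-8)) = -16*(40 - 96) = -16*(-56) = 896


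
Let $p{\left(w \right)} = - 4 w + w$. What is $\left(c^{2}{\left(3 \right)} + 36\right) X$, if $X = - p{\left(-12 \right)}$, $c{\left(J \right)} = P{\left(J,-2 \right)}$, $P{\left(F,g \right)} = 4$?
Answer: $-1872$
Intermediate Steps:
$c{\left(J \right)} = 4$
$p{\left(w \right)} = - 3 w$
$X = -36$ ($X = - \left(-3\right) \left(-12\right) = \left(-1\right) 36 = -36$)
$\left(c^{2}{\left(3 \right)} + 36\right) X = \left(4^{2} + 36\right) \left(-36\right) = \left(16 + 36\right) \left(-36\right) = 52 \left(-36\right) = -1872$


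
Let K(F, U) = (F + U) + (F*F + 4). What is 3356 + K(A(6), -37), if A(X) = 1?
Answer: 3325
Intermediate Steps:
K(F, U) = 4 + F + U + F² (K(F, U) = (F + U) + (F² + 4) = (F + U) + (4 + F²) = 4 + F + U + F²)
3356 + K(A(6), -37) = 3356 + (4 + 1 - 37 + 1²) = 3356 + (4 + 1 - 37 + 1) = 3356 - 31 = 3325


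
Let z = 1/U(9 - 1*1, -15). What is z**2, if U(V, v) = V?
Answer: 1/64 ≈ 0.015625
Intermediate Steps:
z = 1/8 (z = 1/(9 - 1*1) = 1/(9 - 1) = 1/8 ≈ 0.12500)
z**2 = (1/8)**2 = 1/64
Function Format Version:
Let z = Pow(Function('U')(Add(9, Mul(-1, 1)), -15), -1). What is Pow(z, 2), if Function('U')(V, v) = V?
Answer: Rational(1, 64) ≈ 0.015625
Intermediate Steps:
z = Rational(1, 8) (z = Pow(Add(9, Mul(-1, 1)), -1) = Pow(Add(9, -1), -1) = Pow(8, -1) = Rational(1, 8) ≈ 0.12500)
Pow(z, 2) = Pow(Rational(1, 8), 2) = Rational(1, 64)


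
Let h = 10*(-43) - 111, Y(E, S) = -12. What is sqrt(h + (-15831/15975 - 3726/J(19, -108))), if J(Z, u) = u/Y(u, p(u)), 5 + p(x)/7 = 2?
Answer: 2*I*sqrt(30119691)/355 ≈ 30.919*I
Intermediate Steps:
p(x) = -21 (p(x) = -35 + 7*2 = -35 + 14 = -21)
J(Z, u) = -u/12 (J(Z, u) = u/(-12) = u*(-1/12) = -u/12)
h = -541 (h = -430 - 111 = -541)
sqrt(h + (-15831/15975 - 3726/J(19, -108))) = sqrt(-541 + (-15831/15975 - 3726/((-1/12*(-108))))) = sqrt(-541 + (-15831*1/15975 - 3726/9)) = sqrt(-541 + (-1759/1775 - 3726*1/9)) = sqrt(-541 + (-1759/1775 - 414)) = sqrt(-541 - 736609/1775) = sqrt(-1696884/1775) = 2*I*sqrt(30119691)/355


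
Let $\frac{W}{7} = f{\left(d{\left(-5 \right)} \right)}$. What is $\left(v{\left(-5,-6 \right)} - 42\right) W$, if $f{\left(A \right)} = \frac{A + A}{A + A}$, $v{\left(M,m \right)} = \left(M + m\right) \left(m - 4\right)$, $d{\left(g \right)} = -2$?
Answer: $476$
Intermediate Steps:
$v{\left(M,m \right)} = \left(-4 + m\right) \left(M + m\right)$ ($v{\left(M,m \right)} = \left(M + m\right) \left(-4 + m\right) = \left(-4 + m\right) \left(M + m\right)$)
$f{\left(A \right)} = 1$ ($f{\left(A \right)} = \frac{2 A}{2 A} = 2 A \frac{1}{2 A} = 1$)
$W = 7$ ($W = 7 \cdot 1 = 7$)
$\left(v{\left(-5,-6 \right)} - 42\right) W = \left(\left(\left(-6\right)^{2} - -20 - -24 - -30\right) - 42\right) 7 = \left(\left(36 + 20 + 24 + 30\right) - 42\right) 7 = \left(110 - 42\right) 7 = 68 \cdot 7 = 476$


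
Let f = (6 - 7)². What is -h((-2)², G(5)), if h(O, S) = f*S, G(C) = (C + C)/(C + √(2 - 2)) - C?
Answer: 3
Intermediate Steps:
G(C) = 2 - C (G(C) = (2*C)/(C + √0) - C = (2*C)/(C + 0) - C = (2*C)/C - C = 2 - C)
f = 1 (f = (-1)² = 1)
h(O, S) = S (h(O, S) = 1*S = S)
-h((-2)², G(5)) = -(2 - 1*5) = -(2 - 5) = -1*(-3) = 3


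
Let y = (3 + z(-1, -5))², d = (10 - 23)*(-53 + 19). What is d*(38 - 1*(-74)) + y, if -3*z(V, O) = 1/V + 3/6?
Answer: 1782505/36 ≈ 49514.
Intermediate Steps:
z(V, O) = -⅙ - 1/(3*V) (z(V, O) = -(1/V + 3/6)/3 = -(1/V + 3*(⅙))/3 = -(1/V + ½)/3 = -(½ + 1/V)/3 = -⅙ - 1/(3*V))
d = 442 (d = -13*(-34) = 442)
y = 361/36 (y = (3 + (⅙)*(-2 - 1*(-1))/(-1))² = (3 + (⅙)*(-1)*(-2 + 1))² = (3 + (⅙)*(-1)*(-1))² = (3 + ⅙)² = (19/6)² = 361/36 ≈ 10.028)
d*(38 - 1*(-74)) + y = 442*(38 - 1*(-74)) + 361/36 = 442*(38 + 74) + 361/36 = 442*112 + 361/36 = 49504 + 361/36 = 1782505/36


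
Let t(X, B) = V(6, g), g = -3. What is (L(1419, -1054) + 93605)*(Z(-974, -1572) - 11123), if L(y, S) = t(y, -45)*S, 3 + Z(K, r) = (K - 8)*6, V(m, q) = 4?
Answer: -1521222002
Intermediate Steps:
t(X, B) = 4
Z(K, r) = -51 + 6*K (Z(K, r) = -3 + (K - 8)*6 = -3 + (-8 + K)*6 = -3 + (-48 + 6*K) = -51 + 6*K)
L(y, S) = 4*S
(L(1419, -1054) + 93605)*(Z(-974, -1572) - 11123) = (4*(-1054) + 93605)*((-51 + 6*(-974)) - 11123) = (-4216 + 93605)*((-51 - 5844) - 11123) = 89389*(-5895 - 11123) = 89389*(-17018) = -1521222002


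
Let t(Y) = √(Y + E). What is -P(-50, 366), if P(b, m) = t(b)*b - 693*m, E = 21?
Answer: 253638 + 50*I*√29 ≈ 2.5364e+5 + 269.26*I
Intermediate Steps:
t(Y) = √(21 + Y) (t(Y) = √(Y + 21) = √(21 + Y))
P(b, m) = -693*m + b*√(21 + b) (P(b, m) = √(21 + b)*b - 693*m = b*√(21 + b) - 693*m = -693*m + b*√(21 + b))
-P(-50, 366) = -(-693*366 - 50*√(21 - 50)) = -(-253638 - 50*I*√29) = 253638 + 50*I*√29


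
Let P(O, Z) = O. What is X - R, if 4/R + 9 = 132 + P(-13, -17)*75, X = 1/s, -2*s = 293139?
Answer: 97571/20812869 ≈ 0.0046880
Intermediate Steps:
s = -293139/2 (s = -½*293139 = -293139/2 ≈ -1.4657e+5)
X = -2/293139 (X = 1/(-293139/2) = -2/293139 ≈ -6.8227e-6)
R = -1/213 (R = 4/(-9 + (132 - 13*75)) = 4/(-9 + (132 - 975)) = 4/(-9 - 843) = 4/(-852) = 4*(-1/852) = -1/213 ≈ -0.0046948)
X - R = -2/293139 - 1*(-1/213) = -2/293139 + 1/213 = 97571/20812869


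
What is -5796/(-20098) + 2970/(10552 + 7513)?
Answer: 16439580/36307037 ≈ 0.45279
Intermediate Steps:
-5796/(-20098) + 2970/(10552 + 7513) = -5796*(-1/20098) + 2970/18065 = 2898/10049 + 2970*(1/18065) = 2898/10049 + 594/3613 = 16439580/36307037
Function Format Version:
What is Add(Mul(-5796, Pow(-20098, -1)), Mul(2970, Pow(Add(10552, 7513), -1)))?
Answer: Rational(16439580, 36307037) ≈ 0.45279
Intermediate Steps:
Add(Mul(-5796, Pow(-20098, -1)), Mul(2970, Pow(Add(10552, 7513), -1))) = Add(Mul(-5796, Rational(-1, 20098)), Mul(2970, Pow(18065, -1))) = Add(Rational(2898, 10049), Mul(2970, Rational(1, 18065))) = Add(Rational(2898, 10049), Rational(594, 3613)) = Rational(16439580, 36307037)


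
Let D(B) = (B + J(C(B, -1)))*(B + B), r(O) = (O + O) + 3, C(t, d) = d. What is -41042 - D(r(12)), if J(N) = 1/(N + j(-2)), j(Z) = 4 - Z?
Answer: -212554/5 ≈ -42511.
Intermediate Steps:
r(O) = 3 + 2*O (r(O) = 2*O + 3 = 3 + 2*O)
J(N) = 1/(6 + N) (J(N) = 1/(N + (4 - 1*(-2))) = 1/(N + (4 + 2)) = 1/(N + 6) = 1/(6 + N))
D(B) = 2*B*(⅕ + B) (D(B) = (B + 1/(6 - 1))*(B + B) = (B + 1/5)*(2*B) = (B + ⅕)*(2*B) = (⅕ + B)*(2*B) = 2*B*(⅕ + B))
-41042 - D(r(12)) = -41042 - 2*(3 + 2*12)*(1 + 5*(3 + 2*12))/5 = -41042 - 2*(3 + 24)*(1 + 5*(3 + 24))/5 = -41042 - 2*27*(1 + 5*27)/5 = -41042 - 2*27*(1 + 135)/5 = -41042 - 2*27*136/5 = -41042 - 1*7344/5 = -41042 - 7344/5 = -212554/5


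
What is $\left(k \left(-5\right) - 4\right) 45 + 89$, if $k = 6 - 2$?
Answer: $-991$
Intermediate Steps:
$k = 4$ ($k = 6 - 2 = 4$)
$\left(k \left(-5\right) - 4\right) 45 + 89 = \left(4 \left(-5\right) - 4\right) 45 + 89 = \left(-20 - 4\right) 45 + 89 = \left(-24\right) 45 + 89 = -1080 + 89 = -991$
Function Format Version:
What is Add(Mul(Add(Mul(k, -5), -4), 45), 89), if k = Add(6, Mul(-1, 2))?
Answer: -991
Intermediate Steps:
k = 4 (k = Add(6, -2) = 4)
Add(Mul(Add(Mul(k, -5), -4), 45), 89) = Add(Mul(Add(Mul(4, -5), -4), 45), 89) = Add(Mul(Add(-20, -4), 45), 89) = Add(Mul(-24, 45), 89) = Add(-1080, 89) = -991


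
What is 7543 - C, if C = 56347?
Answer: -48804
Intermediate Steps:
7543 - C = 7543 - 1*56347 = 7543 - 56347 = -48804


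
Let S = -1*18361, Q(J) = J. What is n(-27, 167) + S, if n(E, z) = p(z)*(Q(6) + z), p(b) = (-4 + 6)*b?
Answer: 39421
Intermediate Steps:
p(b) = 2*b
S = -18361
n(E, z) = 2*z*(6 + z) (n(E, z) = (2*z)*(6 + z) = 2*z*(6 + z))
n(-27, 167) + S = 2*167*(6 + 167) - 18361 = 2*167*173 - 18361 = 57782 - 18361 = 39421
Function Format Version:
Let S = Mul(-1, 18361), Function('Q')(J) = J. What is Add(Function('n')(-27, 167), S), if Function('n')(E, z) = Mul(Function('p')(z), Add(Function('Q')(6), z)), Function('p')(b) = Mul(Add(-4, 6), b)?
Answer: 39421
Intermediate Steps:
Function('p')(b) = Mul(2, b)
S = -18361
Function('n')(E, z) = Mul(2, z, Add(6, z)) (Function('n')(E, z) = Mul(Mul(2, z), Add(6, z)) = Mul(2, z, Add(6, z)))
Add(Function('n')(-27, 167), S) = Add(Mul(2, 167, Add(6, 167)), -18361) = Add(Mul(2, 167, 173), -18361) = Add(57782, -18361) = 39421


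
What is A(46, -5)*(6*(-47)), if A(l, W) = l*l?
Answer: -596712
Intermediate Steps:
A(l, W) = l**2
A(46, -5)*(6*(-47)) = 46**2*(6*(-47)) = 2116*(-282) = -596712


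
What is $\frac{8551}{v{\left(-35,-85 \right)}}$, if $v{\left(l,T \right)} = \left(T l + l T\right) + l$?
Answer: $\frac{8551}{5915} \approx 1.4456$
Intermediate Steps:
$v{\left(l,T \right)} = l + 2 T l$ ($v{\left(l,T \right)} = \left(T l + T l\right) + l = 2 T l + l = l + 2 T l$)
$\frac{8551}{v{\left(-35,-85 \right)}} = \frac{8551}{\left(-35\right) \left(1 + 2 \left(-85\right)\right)} = \frac{8551}{\left(-35\right) \left(1 - 170\right)} = \frac{8551}{\left(-35\right) \left(-169\right)} = \frac{8551}{5915}$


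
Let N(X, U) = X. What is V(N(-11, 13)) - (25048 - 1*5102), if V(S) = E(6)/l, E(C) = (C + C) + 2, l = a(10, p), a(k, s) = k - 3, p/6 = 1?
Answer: -19944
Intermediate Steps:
p = 6 (p = 6*1 = 6)
a(k, s) = -3 + k
l = 7 (l = -3 + 10 = 7)
E(C) = 2 + 2*C (E(C) = 2*C + 2 = 2 + 2*C)
V(S) = 2 (V(S) = (2 + 2*6)/7 = (2 + 12)*(1/7) = 14*(1/7) = 2)
V(N(-11, 13)) - (25048 - 1*5102) = 2 - (25048 - 1*5102) = 2 - (25048 - 5102) = 2 - 1*19946 = 2 - 19946 = -19944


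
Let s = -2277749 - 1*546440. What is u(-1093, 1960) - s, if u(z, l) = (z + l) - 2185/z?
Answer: 3087788393/1093 ≈ 2.8251e+6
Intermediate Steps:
s = -2824189 (s = -2277749 - 546440 = -2824189)
u(z, l) = l + z - 2185/z (u(z, l) = (l + z) - 2185/z = l + z - 2185/z)
u(-1093, 1960) - s = (1960 - 1093 - 2185/(-1093)) - 1*(-2824189) = (1960 - 1093 - 2185*(-1/1093)) + 2824189 = (1960 - 1093 + 2185/1093) + 2824189 = 949816/1093 + 2824189 = 3087788393/1093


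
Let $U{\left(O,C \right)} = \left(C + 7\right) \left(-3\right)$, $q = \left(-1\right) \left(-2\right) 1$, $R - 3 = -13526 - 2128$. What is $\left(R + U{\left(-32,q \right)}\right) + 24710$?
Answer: $9032$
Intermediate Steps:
$R = -15651$ ($R = 3 - 15654 = -15651$)
$q = 2$ ($q = 2 \cdot 1 = 2$)
$U{\left(O,C \right)} = -21 - 3 C$ ($U{\left(O,C \right)} = \left(7 + C\right) \left(-3\right) = -21 - 3 C$)
$\left(R + U{\left(-32,q \right)}\right) + 24710 = \left(-15651 - 27\right) + 24710 = -15678 + 24710 = 9032$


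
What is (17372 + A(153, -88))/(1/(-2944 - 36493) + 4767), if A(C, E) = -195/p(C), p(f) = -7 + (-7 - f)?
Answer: 114419317403/31395361726 ≈ 3.6445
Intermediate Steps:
p(f) = -14 - f
A(C, E) = -195/(-14 - C)
(17372 + A(153, -88))/(1/(-2944 - 36493) + 4767) = (17372 + 195/(14 + 153))/(1/(-2944 - 36493) + 4767) = (17372 + 195/167)/(1/(-39437) + 4767) = (17372 + 195*(1/167))/(-1/39437 + 4767) = (17372 + 195/167)/(187996178/39437) = (2901319/167)*(39437/187996178) = 114419317403/31395361726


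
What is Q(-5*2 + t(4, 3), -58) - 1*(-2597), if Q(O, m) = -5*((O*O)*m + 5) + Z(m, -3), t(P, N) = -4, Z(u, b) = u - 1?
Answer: 59353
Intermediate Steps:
Z(u, b) = -1 + u
Q(O, m) = -26 + m - 5*m*O**2 (Q(O, m) = -5*((O*O)*m + 5) + (-1 + m) = -5*(O**2*m + 5) + (-1 + m) = -5*(m*O**2 + 5) + (-1 + m) = -5*(5 + m*O**2) + (-1 + m) = (-25 - 5*m*O**2) + (-1 + m) = -26 + m - 5*m*O**2)
Q(-5*2 + t(4, 3), -58) - 1*(-2597) = (-26 - 58 - 5*(-58)*(-5*2 - 4)**2) - 1*(-2597) = (-26 - 58 - 5*(-58)*(-10 - 4)**2) + 2597 = (-26 - 58 - 5*(-58)*(-14)**2) + 2597 = (-26 - 58 - 5*(-58)*196) + 2597 = (-26 - 58 + 56840) + 2597 = 56756 + 2597 = 59353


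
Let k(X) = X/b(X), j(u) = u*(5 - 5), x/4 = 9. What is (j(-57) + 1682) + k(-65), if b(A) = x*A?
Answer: 60553/36 ≈ 1682.0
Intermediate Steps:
x = 36 (x = 4*9 = 36)
j(u) = 0 (j(u) = u*0 = 0)
b(A) = 36*A
k(X) = 1/36 (k(X) = X/((36*X)) = X*(1/(36*X)) = 1/36)
(j(-57) + 1682) + k(-65) = (0 + 1682) + 1/36 = 1682 + 1/36 = 60553/36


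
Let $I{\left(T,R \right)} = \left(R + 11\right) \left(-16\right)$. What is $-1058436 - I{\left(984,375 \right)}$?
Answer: $-1052260$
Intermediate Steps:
$I{\left(T,R \right)} = -176 - 16 R$ ($I{\left(T,R \right)} = \left(11 + R\right) \left(-16\right) = -176 - 16 R$)
$-1058436 - I{\left(984,375 \right)} = -1058436 - \left(-176 - 6000\right) = -1058436 - -6176 = -1058436 + 6176 = -1052260$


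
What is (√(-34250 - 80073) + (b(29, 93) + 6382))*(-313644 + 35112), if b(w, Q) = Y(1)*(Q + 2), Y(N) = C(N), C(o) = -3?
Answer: -1698209604 - 278532*I*√114323 ≈ -1.6982e+9 - 9.4176e+7*I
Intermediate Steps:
Y(N) = -3
b(w, Q) = -6 - 3*Q (b(w, Q) = -3*(Q + 2) = -3*(2 + Q) = -6 - 3*Q)
(√(-34250 - 80073) + (b(29, 93) + 6382))*(-313644 + 35112) = (√(-34250 - 80073) + ((-6 - 3*93) + 6382))*(-313644 + 35112) = (√(-114323) + ((-6 - 279) + 6382))*(-278532) = (I*√114323 + (-285 + 6382))*(-278532) = (I*√114323 + 6097)*(-278532) = (6097 + I*√114323)*(-278532) = -1698209604 - 278532*I*√114323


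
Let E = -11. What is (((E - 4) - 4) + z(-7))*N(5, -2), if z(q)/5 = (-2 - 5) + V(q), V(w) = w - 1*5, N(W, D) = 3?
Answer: -342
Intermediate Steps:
V(w) = -5 + w (V(w) = w - 5 = -5 + w)
z(q) = -60 + 5*q (z(q) = 5*((-2 - 5) + (-5 + q)) = 5*(-7 + (-5 + q)) = 5*(-12 + q) = -60 + 5*q)
(((E - 4) - 4) + z(-7))*N(5, -2) = (((-11 - 4) - 4) + (-60 + 5*(-7)))*3 = ((-15 - 4) + (-60 - 35))*3 = (-19 - 95)*3 = -114*3 = -342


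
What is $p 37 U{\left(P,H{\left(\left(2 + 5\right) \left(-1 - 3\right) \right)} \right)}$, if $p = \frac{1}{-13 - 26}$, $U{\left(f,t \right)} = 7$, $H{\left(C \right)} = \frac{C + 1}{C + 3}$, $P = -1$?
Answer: $- \frac{259}{39} \approx -6.641$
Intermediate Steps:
$H{\left(C \right)} = \frac{1 + C}{3 + C}$
$p = - \frac{1}{39}$ ($p = \frac{1}{-39} = - \frac{1}{39} \approx -0.025641$)
$p 37 U{\left(P,H{\left(\left(2 + 5\right) \left(-1 - 3\right) \right)} \right)} = \left(- \frac{1}{39}\right) 37 \cdot 7 = \left(- \frac{37}{39}\right) 7 = - \frac{259}{39}$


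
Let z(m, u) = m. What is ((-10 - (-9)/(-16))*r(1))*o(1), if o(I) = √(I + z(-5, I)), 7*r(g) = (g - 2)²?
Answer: -169*I/56 ≈ -3.0179*I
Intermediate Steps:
r(g) = (-2 + g)²/7 (r(g) = (g - 2)²/7 = (-2 + g)²/7)
o(I) = √(-5 + I) (o(I) = √(I - 5) = √(-5 + I))
((-10 - (-9)/(-16))*r(1))*o(1) = ((-10 - (-9)/(-16))*((-2 + 1)²/7))*√(-5 + 1) = ((-10 - (-9)*(-1)/16)*((⅐)*(-1)²))*√(-4) = ((-10 - 1*9/16)*((⅐)*1))*(2*I) = ((-10 - 9/16)*(⅐))*(2*I) = (-169/16*⅐)*(2*I) = -169*I/56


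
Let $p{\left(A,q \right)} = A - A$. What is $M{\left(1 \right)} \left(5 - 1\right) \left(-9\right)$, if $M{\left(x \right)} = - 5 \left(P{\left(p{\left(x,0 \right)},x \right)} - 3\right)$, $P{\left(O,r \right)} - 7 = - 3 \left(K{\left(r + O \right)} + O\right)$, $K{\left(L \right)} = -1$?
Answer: $1260$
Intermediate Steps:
$p{\left(A,q \right)} = 0$
$P{\left(O,r \right)} = 10 - 3 O$ ($P{\left(O,r \right)} = 7 - 3 \left(-1 + O\right) = 7 - \left(-3 + 3 O\right) = 10 - 3 O$)
$M{\left(x \right)} = -35$ ($M{\left(x \right)} = - 5 \left(\left(10 - 0\right) - 3\right) = - 5 \left(\left(10 + 0\right) - 3\right) = - 5 \left(10 - 3\right) = \left(-5\right) 7 = -35$)
$M{\left(1 \right)} \left(5 - 1\right) \left(-9\right) = - 35 \left(5 - 1\right) \left(-9\right) = \left(-35\right) 4 \left(-9\right) = \left(-140\right) \left(-9\right) = 1260$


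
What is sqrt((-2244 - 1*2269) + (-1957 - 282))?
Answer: 4*I*sqrt(422) ≈ 82.171*I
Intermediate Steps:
sqrt((-2244 - 1*2269) + (-1957 - 282)) = sqrt((-2244 - 2269) - 2239) = sqrt(-4513 - 2239) = sqrt(-6752) = 4*I*sqrt(422)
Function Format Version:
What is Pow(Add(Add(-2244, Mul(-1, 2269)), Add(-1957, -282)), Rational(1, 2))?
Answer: Mul(4, I, Pow(422, Rational(1, 2))) ≈ Mul(82.171, I)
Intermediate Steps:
Pow(Add(Add(-2244, Mul(-1, 2269)), Add(-1957, -282)), Rational(1, 2)) = Pow(Add(Add(-2244, -2269), -2239), Rational(1, 2)) = Pow(Add(-4513, -2239), Rational(1, 2)) = Pow(-6752, Rational(1, 2)) = Mul(4, I, Pow(422, Rational(1, 2)))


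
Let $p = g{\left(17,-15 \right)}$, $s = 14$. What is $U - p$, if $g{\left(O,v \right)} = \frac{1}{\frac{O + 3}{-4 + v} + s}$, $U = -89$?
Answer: $- \frac{21913}{246} \approx -89.077$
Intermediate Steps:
$g{\left(O,v \right)} = \frac{1}{14 + \frac{3 + O}{-4 + v}}$ ($g{\left(O,v \right)} = \frac{1}{\frac{O + 3}{-4 + v} + 14} = \frac{1}{\frac{3 + O}{-4 + v} + 14} = \frac{1}{14 + \frac{3 + O}{-4 + v}}$)
$p = \frac{19}{246}$ ($p = \frac{-4 - 15}{-53 + 17 + 14 \left(-15\right)} = \frac{1}{-53 + 17 - 210} \left(-19\right) = \frac{1}{-246} \left(-19\right) = \left(- \frac{1}{246}\right) \left(-19\right) = \frac{19}{246} \approx 0.077236$)
$U - p = -89 - \frac{19}{246} = - \frac{21913}{246}$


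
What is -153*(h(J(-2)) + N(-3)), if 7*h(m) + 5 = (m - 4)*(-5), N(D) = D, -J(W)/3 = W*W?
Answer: -8262/7 ≈ -1180.3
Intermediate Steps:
J(W) = -3*W² (J(W) = -3*W*W = -3*W²)
h(m) = 15/7 - 5*m/7 (h(m) = -5/7 + ((m - 4)*(-5))/7 = -5/7 + ((-4 + m)*(-5))/7 = -5/7 + (20 - 5*m)/7 = -5/7 + (20/7 - 5*m/7) = 15/7 - 5*m/7)
-153*(h(J(-2)) + N(-3)) = -153*((15/7 - (-15)*(-2)²/7) - 3) = -153*((15/7 - (-15)*4/7) - 3) = -153*((15/7 - 5/7*(-12)) - 3) = -153*((15/7 + 60/7) - 3) = -153*(75/7 - 3) = -153*54/7 = -8262/7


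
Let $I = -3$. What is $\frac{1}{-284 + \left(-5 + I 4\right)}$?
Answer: $- \frac{1}{301} \approx -0.0033223$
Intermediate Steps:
$\frac{1}{-284 + \left(-5 + I 4\right)} = \frac{1}{-284 - 17} = \frac{1}{-301} = - \frac{1}{301}$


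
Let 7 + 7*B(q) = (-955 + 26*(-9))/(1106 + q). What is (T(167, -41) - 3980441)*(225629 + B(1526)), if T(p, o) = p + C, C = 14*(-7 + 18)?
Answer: -2068154473328745/2303 ≈ -8.9803e+11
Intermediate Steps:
C = 154 (C = 14*11 = 154)
T(p, o) = 154 + p (T(p, o) = p + 154 = 154 + p)
B(q) = -1 - 1189/(7*(1106 + q)) (B(q) = -1 + ((-955 + 26*(-9))/(1106 + q))/7 = -1 + ((-955 - 234)/(1106 + q))/7 = -1 + (-1189/(1106 + q))/7 = -1 - 1189/(7*(1106 + q)))
(T(167, -41) - 3980441)*(225629 + B(1526)) = ((154 + 167) - 3980441)*(225629 + (-8931/7 - 1*1526)/(1106 + 1526)) = (321 - 3980441)*(225629 + (-8931/7 - 1526)/2632) = -3980120*(225629 + (1/2632)*(-19613/7)) = -3980120*(225629 - 19613/18424) = -3980120*4156969083/18424 = -2068154473328745/2303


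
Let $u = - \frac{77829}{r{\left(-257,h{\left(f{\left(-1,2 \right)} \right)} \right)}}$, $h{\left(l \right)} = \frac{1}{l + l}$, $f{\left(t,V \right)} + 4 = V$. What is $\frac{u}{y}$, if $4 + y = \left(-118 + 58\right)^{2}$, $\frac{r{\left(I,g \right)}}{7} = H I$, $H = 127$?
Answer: $\frac{77829}{821588908} \approx 9.473 \cdot 10^{-5}$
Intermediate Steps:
$f{\left(t,V \right)} = -4 + V$
$h{\left(l \right)} = \frac{1}{2 l}$
$r{\left(I,g \right)} = 889 I$ ($r{\left(I,g \right)} = 7 \cdot 127 I = 889 I$)
$y = 3596$ ($y = -4 + \left(-118 + 58\right)^{2} = -4 + \left(-60\right)^{2} = -4 + 3600 = 3596$)
$u = \frac{77829}{228473}$ ($u = - \frac{77829}{889 \left(-257\right)} = - \frac{77829}{-228473} = \left(-77829\right) \left(- \frac{1}{228473}\right) = \frac{77829}{228473} \approx 0.34065$)
$\frac{u}{y} = \frac{77829}{228473 \cdot 3596} = \frac{77829}{228473} \cdot \frac{1}{3596} = \frac{77829}{821588908}$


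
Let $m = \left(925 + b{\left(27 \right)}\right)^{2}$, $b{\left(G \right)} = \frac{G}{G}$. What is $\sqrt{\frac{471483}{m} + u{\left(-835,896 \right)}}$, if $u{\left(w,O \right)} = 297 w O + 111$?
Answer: $\frac{i \sqrt{190534089864201}}{926} \approx 14906.0 i$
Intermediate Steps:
$b{\left(G \right)} = 1$
$m = 857476$ ($m = \left(925 + 1\right)^{2} = 926^{2} = 857476$)
$u{\left(w,O \right)} = 111 + 297 O w$ ($u{\left(w,O \right)} = 297 O w + 111 = 111 + 297 O w$)
$\sqrt{\frac{471483}{m} + u{\left(-835,896 \right)}} = \sqrt{\frac{471483}{857476} + \left(111 + 297 \cdot 896 \left(-835\right)\right)} = \sqrt{471483 \cdot \frac{1}{857476} + \left(111 - 222203520\right)} = \sqrt{\frac{471483}{857476} - 222203409} = \sqrt{- \frac{190534089864201}{857476}} = \frac{i \sqrt{190534089864201}}{926}$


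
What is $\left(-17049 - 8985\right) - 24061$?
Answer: $-50095$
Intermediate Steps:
$\left(-17049 - 8985\right) - 24061 = -26034 - 24061 = -50095$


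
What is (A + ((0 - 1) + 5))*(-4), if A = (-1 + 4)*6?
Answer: -88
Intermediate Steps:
A = 18 (A = 3*6 = 18)
(A + ((0 - 1) + 5))*(-4) = (18 + ((0 - 1) + 5))*(-4) = (18 + (-1 + 5))*(-4) = (18 + 4)*(-4) = 22*(-4) = -88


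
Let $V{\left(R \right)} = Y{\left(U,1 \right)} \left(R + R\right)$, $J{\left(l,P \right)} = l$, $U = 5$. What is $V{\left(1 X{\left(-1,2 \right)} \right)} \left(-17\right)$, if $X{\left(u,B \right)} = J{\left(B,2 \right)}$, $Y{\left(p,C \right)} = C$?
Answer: $-68$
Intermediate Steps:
$X{\left(u,B \right)} = B$
$V{\left(R \right)} = 2 R$ ($V{\left(R \right)} = 1 \left(R + R\right) = 1 \cdot 2 R = 2 R$)
$V{\left(1 X{\left(-1,2 \right)} \right)} \left(-17\right) = 2 \cdot 1 \cdot 2 \left(-17\right) = 2 \cdot 2 \left(-17\right) = 4 \left(-17\right) = -68$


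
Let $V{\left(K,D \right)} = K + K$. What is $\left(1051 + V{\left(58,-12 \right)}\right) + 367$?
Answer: $1534$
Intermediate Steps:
$V{\left(K,D \right)} = 2 K$
$\left(1051 + V{\left(58,-12 \right)}\right) + 367 = \left(1051 + 2 \cdot 58\right) + 367 = \left(1051 + 116\right) + 367 = 1167 + 367 = 1534$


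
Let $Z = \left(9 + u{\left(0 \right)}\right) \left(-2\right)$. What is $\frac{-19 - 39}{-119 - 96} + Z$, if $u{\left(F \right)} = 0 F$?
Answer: $- \frac{3812}{215} \approx -17.73$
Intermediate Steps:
$u{\left(F \right)} = 0$
$Z = -18$ ($Z = \left(9 + 0\right) \left(-2\right) = 9 \left(-2\right) = -18$)
$\frac{-19 - 39}{-119 - 96} + Z = \frac{-19 - 39}{-119 - 96} - 18 = - \frac{58}{-215} - 18 = \left(-58\right) \left(- \frac{1}{215}\right) - 18 = \frac{58}{215} - 18 = - \frac{3812}{215}$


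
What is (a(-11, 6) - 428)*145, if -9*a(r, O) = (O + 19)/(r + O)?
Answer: -557815/9 ≈ -61979.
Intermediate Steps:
a(r, O) = -(19 + O)/(9*(O + r)) (a(r, O) = -(O + 19)/(9*(r + O)) = -(19 + O)/(9*(O + r)))
(a(-11, 6) - 428)*145 = ((-19 - 1*6)/(9*(6 - 11)) - 428)*145 = ((⅑)*(-19 - 6)/(-5) - 428)*145 = ((⅑)*(-⅕)*(-25) - 428)*145 = (5/9 - 428)*145 = -3847/9*145 = -557815/9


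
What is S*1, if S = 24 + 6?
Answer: 30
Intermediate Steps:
S = 30
S*1 = 30*1 = 30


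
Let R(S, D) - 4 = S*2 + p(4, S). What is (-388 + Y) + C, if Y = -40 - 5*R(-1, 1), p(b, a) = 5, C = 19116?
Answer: 18653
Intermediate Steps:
R(S, D) = 9 + 2*S (R(S, D) = 4 + (S*2 + 5) = 4 + (2*S + 5) = 4 + (5 + 2*S) = 9 + 2*S)
Y = -75 (Y = -40 - 5*(9 + 2*(-1)) = -40 - 5*(9 - 2) = -40 - 5*7 = -40 - 35 = -75)
(-388 + Y) + C = (-388 - 75) + 19116 = -463 + 19116 = 18653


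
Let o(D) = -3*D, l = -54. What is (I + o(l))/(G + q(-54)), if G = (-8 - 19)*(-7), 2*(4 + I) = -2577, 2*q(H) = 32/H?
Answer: -61047/10190 ≈ -5.9909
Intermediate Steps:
q(H) = 16/H (q(H) = (32/H)/2 = 16/H)
I = -2585/2 (I = -4 + (½)*(-2577) = -4 - 2577/2 = -2585/2 ≈ -1292.5)
G = 189 (G = -27*(-7) = 189)
(I + o(l))/(G + q(-54)) = (-2585/2 - 3*(-54))/(189 + 16/(-54)) = (-2585/2 + 162)/(189 + 16*(-1/54)) = -2261/(2*(189 - 8/27)) = -2261/(2*5095/27) = -2261/2*27/5095 = -61047/10190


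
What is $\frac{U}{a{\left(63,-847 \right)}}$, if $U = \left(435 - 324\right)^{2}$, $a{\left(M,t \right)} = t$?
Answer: $- \frac{12321}{847} \approx -14.547$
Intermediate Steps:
$U = 12321$ ($U = 111^{2} = 12321$)
$\frac{U}{a{\left(63,-847 \right)}} = \frac{12321}{-847} = 12321 \left(- \frac{1}{847}\right) = - \frac{12321}{847}$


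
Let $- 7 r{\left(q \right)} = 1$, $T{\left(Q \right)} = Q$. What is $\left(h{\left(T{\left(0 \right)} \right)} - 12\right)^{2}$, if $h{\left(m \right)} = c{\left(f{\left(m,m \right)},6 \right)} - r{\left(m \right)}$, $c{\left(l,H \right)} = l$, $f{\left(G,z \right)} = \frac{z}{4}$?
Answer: $\frac{6889}{49} \approx 140.59$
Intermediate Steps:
$f{\left(G,z \right)} = \frac{z}{4}$ ($f{\left(G,z \right)} = z \frac{1}{4} = \frac{z}{4}$)
$r{\left(q \right)} = - \frac{1}{7}$ ($r{\left(q \right)} = \left(- \frac{1}{7}\right) 1 = - \frac{1}{7}$)
$h{\left(m \right)} = \frac{1}{7} + \frac{m}{4}$ ($h{\left(m \right)} = \frac{m}{4} - - \frac{1}{7} = \frac{m}{4} + \frac{1}{7} = \frac{1}{7} + \frac{m}{4}$)
$\left(h{\left(T{\left(0 \right)} \right)} - 12\right)^{2} = \left(\left(\frac{1}{7} + \frac{1}{4} \cdot 0\right) - 12\right)^{2} = \left(\left(\frac{1}{7} + 0\right) - 12\right)^{2} = \left(\frac{1}{7} - 12\right)^{2} = \left(- \frac{83}{7}\right)^{2} = \frac{6889}{49}$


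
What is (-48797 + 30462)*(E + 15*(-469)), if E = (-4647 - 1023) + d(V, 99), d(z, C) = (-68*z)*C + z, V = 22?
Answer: 2948029645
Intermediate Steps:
d(z, C) = z - 68*C*z (d(z, C) = -68*C*z + z = z - 68*C*z)
E = -153752 (E = (-4647 - 1023) + 22*(1 - 68*99) = -5670 + 22*(1 - 6732) = -5670 + 22*(-6731) = -5670 - 148082 = -153752)
(-48797 + 30462)*(E + 15*(-469)) = (-48797 + 30462)*(-153752 + 15*(-469)) = -18335*(-153752 - 7035) = -18335*(-160787) = 2948029645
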